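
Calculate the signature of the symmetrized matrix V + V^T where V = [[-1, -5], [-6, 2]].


Step 1: V + V^T = [[-2, -11], [-11, 4]]
Step 2: trace = 2, det = -129
Step 3: Discriminant = 2^2 - 4*(-129) = 520
Step 4: Eigenvalues: 12.4018, -10.4018
Step 5: Signature = (# positive eigenvalues) - (# negative eigenvalues) = 0

0


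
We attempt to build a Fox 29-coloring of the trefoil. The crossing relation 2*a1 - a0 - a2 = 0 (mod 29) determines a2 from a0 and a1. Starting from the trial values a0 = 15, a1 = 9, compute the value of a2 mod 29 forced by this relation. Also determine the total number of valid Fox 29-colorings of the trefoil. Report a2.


Step 1: Apply the given crossing relation 2*a1 - a0 - a2 = 0 (mod 29).
  a2 = 2*a1 - a0 mod 29
  a2 = 2*9 - 15 mod 29
  a2 = 18 - 15 mod 29
  a2 = 3 mod 29 = 3
Step 2: The trefoil has determinant 3.
  Number of Fox p-colorings (p prime) is p^2 if p = 3, else p.
  Since 29 does not divide 3, only trivial (constant) colorings exist.
  (So the trial a0 = 15, a1 = 9 with a0 != a1 does NOT extend to a valid coloring of the whole trefoil: the other two crossing relations require 3*(a1 - a0) = 0 (mod 29), which fails.)
  Total colorings = 29
Step 3: a2 = 3, total Fox 29-colorings = 29

3


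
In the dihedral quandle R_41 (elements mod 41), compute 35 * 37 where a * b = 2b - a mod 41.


35 * 37 = 2*37 - 35 mod 41
= 74 - 35 mod 41
= 39 mod 41 = 39

39


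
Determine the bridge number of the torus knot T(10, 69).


The bridge number of T(p,q) is min(p,q).
min(10, 69) = 10

10


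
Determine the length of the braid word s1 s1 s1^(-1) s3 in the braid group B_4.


The word length counts the number of generators (including inverses).
Listing each generator: s1, s1, s1^(-1), s3
There are 4 generators in this braid word.

4


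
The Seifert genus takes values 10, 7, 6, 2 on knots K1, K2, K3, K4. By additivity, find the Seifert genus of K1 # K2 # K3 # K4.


The Seifert genus is additive under connected sum.
Seifert genus(K1 # K2 # K3 # K4) = (10) + (7) + (6) + (2)
= 25

25


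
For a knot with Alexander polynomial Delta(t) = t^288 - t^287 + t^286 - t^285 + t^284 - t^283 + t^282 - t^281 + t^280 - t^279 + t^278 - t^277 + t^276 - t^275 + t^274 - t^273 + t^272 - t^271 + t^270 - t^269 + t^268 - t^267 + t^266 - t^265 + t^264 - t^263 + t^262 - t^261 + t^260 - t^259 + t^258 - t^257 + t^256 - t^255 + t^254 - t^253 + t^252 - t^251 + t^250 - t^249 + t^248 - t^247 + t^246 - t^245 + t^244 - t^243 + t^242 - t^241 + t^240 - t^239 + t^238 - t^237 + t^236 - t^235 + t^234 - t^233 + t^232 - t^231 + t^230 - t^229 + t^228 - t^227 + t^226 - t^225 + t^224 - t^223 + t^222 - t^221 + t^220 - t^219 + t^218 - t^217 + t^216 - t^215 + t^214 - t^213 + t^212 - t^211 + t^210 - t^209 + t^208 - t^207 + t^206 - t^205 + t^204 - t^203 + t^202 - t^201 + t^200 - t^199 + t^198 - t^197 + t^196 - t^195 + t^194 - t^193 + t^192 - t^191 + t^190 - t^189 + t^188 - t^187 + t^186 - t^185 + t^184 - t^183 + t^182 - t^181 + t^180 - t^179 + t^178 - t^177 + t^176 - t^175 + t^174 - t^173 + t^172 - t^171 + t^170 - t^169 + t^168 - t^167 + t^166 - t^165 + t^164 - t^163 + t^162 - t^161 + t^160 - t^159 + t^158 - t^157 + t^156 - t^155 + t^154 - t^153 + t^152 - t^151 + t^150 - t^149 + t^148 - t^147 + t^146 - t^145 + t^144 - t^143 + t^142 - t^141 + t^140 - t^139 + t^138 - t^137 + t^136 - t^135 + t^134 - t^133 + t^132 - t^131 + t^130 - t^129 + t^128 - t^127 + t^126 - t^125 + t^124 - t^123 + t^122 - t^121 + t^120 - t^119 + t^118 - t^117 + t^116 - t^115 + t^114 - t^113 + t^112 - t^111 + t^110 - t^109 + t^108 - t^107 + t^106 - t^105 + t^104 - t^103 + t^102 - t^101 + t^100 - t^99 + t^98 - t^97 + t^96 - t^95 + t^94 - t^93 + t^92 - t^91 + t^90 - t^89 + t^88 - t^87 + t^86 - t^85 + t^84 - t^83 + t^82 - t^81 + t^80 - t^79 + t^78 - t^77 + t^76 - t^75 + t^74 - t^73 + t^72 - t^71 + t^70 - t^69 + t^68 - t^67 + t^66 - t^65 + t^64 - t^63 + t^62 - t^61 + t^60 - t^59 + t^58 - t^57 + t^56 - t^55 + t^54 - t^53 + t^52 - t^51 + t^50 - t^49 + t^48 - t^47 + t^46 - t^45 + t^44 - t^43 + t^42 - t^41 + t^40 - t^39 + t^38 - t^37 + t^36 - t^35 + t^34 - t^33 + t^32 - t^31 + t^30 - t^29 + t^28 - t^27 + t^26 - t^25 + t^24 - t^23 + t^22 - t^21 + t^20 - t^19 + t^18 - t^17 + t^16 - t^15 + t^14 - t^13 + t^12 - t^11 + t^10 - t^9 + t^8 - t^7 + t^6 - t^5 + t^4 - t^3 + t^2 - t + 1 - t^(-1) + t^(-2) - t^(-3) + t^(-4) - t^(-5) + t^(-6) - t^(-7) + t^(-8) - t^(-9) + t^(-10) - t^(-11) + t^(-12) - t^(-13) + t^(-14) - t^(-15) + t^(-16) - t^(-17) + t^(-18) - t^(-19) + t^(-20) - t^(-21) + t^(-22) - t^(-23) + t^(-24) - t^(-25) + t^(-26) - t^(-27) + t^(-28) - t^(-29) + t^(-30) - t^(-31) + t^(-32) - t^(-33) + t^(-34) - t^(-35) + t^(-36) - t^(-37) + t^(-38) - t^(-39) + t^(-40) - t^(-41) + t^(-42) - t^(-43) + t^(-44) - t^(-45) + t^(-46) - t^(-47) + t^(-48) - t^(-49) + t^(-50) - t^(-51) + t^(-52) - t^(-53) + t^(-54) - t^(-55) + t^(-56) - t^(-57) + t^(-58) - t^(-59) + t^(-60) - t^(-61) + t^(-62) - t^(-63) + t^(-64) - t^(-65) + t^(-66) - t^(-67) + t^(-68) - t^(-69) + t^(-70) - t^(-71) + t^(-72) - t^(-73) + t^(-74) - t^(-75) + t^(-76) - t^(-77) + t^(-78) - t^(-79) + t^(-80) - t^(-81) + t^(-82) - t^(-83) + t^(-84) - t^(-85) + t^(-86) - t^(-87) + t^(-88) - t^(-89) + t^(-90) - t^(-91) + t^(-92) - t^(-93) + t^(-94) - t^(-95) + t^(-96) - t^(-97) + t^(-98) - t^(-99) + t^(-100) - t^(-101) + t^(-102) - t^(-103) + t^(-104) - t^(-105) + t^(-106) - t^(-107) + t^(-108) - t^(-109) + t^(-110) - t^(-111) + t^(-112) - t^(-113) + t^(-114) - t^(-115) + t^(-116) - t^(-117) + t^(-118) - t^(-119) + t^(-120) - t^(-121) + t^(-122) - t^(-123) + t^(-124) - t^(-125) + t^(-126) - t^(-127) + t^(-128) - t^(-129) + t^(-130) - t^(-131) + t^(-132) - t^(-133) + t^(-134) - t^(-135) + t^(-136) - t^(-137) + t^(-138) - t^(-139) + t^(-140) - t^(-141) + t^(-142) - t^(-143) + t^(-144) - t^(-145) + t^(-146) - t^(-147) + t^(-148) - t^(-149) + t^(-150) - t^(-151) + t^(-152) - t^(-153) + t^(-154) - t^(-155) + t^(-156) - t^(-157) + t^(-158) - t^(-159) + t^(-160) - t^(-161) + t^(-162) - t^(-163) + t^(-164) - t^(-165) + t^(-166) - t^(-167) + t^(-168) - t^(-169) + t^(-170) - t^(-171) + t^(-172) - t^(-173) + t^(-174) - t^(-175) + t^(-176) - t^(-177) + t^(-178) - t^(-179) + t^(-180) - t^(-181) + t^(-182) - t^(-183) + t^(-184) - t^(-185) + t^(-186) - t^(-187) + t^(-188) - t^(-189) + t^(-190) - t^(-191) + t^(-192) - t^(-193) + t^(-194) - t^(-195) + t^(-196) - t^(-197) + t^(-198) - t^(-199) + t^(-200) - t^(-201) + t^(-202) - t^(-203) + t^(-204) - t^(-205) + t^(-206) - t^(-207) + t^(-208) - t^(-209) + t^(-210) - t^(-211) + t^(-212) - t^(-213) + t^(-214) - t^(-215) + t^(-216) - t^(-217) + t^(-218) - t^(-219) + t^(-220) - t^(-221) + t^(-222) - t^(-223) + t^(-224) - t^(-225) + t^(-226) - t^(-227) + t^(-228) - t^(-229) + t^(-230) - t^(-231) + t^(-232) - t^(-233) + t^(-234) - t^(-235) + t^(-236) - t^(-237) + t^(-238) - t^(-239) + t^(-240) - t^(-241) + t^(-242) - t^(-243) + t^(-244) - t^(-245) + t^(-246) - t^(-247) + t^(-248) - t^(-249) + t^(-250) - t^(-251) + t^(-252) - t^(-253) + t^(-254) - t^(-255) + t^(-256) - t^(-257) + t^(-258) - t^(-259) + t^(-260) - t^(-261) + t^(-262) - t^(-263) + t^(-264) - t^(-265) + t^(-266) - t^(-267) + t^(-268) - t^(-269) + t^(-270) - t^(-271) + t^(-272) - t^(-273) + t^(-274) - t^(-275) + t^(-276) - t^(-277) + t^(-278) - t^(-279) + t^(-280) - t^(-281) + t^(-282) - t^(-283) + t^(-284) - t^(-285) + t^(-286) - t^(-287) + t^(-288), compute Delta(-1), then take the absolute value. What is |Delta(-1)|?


Step 1: The polynomial has 577 terms with alternating signs, exponents from 288 down to -288.
Step 2: Substitute t = -1. The i-th term has coefficient (-1)^i and exponent (m-i),
  so its value is (-1)^i * (-1)^(m-i) = (-1)^m = 1 for every i.
Step 3: All 577 terms equal 1, so Delta(-1) = 577 * (1) = 577
Step 4: |Delta(-1)| = 577

577


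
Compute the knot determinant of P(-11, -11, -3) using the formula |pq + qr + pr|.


Step 1: Compute pq + qr + pr.
pq = (-11)*(-11) = 121
qr = (-11)*(-3) = 33
pr = (-11)*(-3) = 33
pq + qr + pr = 121 + 33 + 33 = 187
Step 2: Take absolute value.
det(P(-11,-11,-3)) = |187| = 187

187


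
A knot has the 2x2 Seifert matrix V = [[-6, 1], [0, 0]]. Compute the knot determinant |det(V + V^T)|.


Step 1: Form V + V^T where V = [[-6, 1], [0, 0]]
  V^T = [[-6, 0], [1, 0]]
  V + V^T = [[-12, 1], [1, 0]]
Step 2: det(V + V^T) = (-12)*0 - 1*1
  = 0 - 1 = -1
Step 3: Knot determinant = |det(V + V^T)| = |-1| = 1

1


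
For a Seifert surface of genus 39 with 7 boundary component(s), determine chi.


chi = 2 - 2g - b
= 2 - 2*39 - 7
= 2 - 78 - 7 = -83

-83


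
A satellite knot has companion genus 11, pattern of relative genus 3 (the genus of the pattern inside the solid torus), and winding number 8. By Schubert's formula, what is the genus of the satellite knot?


Schubert: g(satellite) = g_rel(pattern) + |winding| * g(companion),
where g_rel(pattern) is the genus of the pattern relative to the solid torus.
= 3 + 8 * 11
= 3 + 88 = 91

91


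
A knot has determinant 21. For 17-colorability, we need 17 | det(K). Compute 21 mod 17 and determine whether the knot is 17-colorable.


Step 1: A knot is p-colorable if and only if p divides its determinant.
Step 2: Compute 21 mod 17.
21 = 1 * 17 + 4
Step 3: 21 mod 17 = 4
Step 4: The knot is 17-colorable: no

4


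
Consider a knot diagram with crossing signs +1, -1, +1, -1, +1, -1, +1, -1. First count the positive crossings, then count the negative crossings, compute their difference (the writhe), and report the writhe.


Step 1: Count positive crossings (+1).
Positive crossings: 4
Step 2: Count negative crossings (-1).
Negative crossings: 4
Step 3: Writhe = (positive) - (negative)
w = 4 - 4 = 0
Step 4: |w| = 0, and w is zero

0


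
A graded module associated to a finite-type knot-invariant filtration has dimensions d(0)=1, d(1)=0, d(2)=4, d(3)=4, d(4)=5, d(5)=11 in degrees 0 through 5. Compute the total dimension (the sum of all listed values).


Total dimension = d(0) + d(1) + ... + d(5)
= 1 + 0 + 4 + 4 + 5 + 11
= 25

25


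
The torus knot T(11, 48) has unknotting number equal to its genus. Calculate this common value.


For a torus knot T(p,q), both the unknotting number and genus equal (p-1)(q-1)/2.
= (11-1)(48-1)/2
= 10*47/2
= 470/2 = 235

235


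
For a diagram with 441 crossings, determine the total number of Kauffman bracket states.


Each crossing contributes 2 choices (A-smoothing or B-smoothing).
Total states = 2^441 = 5678427533559428832416592249125035424637823130369672345949142181098744438385921275985867583701277855943457200048954515105739075223552

5678427533559428832416592249125035424637823130369672345949142181098744438385921275985867583701277855943457200048954515105739075223552


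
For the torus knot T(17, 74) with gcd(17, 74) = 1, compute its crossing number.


For a torus knot T(p, q) with gcd(p,q)=1,
the crossing number is min(p*(q-1), q*(p-1)).
p*(q-1) = 17*73 = 1241
q*(p-1) = 74*16 = 1184
min(1241, 1184) = 1184

1184


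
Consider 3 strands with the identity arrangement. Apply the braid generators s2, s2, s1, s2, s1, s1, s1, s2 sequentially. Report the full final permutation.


Starting with identity [1, 2, 3].
Apply generators in sequence:
  After s2: [1, 3, 2]
  After s2: [1, 2, 3]
  After s1: [2, 1, 3]
  After s2: [2, 3, 1]
  After s1: [3, 2, 1]
  After s1: [2, 3, 1]
  After s1: [3, 2, 1]
  After s2: [3, 1, 2]
Final permutation: [3, 1, 2]

[3, 1, 2]


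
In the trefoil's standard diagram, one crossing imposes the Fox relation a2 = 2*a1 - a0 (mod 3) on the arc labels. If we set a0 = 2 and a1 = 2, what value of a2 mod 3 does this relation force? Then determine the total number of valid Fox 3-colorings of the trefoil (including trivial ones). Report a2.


Step 1: Apply the given crossing relation 2*a1 - a0 - a2 = 0 (mod 3).
  a2 = 2*a1 - a0 mod 3
  a2 = 2*2 - 2 mod 3
  a2 = 4 - 2 mod 3
  a2 = 2 mod 3 = 2
Step 2: The trefoil has determinant 3.
  Number of Fox p-colorings (p prime) is p^2 if p = 3, else p.
  Since p = 3 divides det = 3, the trefoil is 3-colorable.
  (Indeed for p = 3 any choice of a0, a1 extends to a valid coloring; the trial (a0, a1, a2) = (2, 2, 2) satisfies all three crossing relations.)
  Total colorings = 3^2 = 9
Step 3: a2 = 2, total Fox 3-colorings = 9

2


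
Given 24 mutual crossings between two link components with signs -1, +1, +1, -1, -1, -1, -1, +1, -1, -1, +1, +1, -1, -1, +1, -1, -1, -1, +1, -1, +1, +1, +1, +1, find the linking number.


Step 1: Count positive crossings: 11
Step 2: Count negative crossings: 13
Step 3: Sum of signs = 11 - 13 = -2
Step 4: Linking number = sum/2 = -2/2 = -1

-1


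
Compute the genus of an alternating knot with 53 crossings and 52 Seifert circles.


For alternating knots, g = (c - s + 1)/2.
= (53 - 52 + 1)/2
= 2/2 = 1

1


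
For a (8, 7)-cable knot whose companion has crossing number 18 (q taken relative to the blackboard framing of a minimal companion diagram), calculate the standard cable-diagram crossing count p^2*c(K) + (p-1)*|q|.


Step 1: Each of the c(K) crossings of the companion diagram becomes p*p = p^2 crossings among the p parallel strands, and each of the |q| twists s_1 s_2 ... s_(p-1) adds (p-1) crossings.
  Crossings = p^2 * c(K) + (p-1)*|q|
Step 2: = 8^2 * 18 + (8-1)*7
Step 3: = 64*18 + 7*7
Step 4: = 1152 + 49 = 1201

1201


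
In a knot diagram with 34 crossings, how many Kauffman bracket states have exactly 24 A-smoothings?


We choose which 24 of 34 crossings get A-smoothings.
C(34, 24) = 34! / (24! * 10!)
= 131128140

131128140


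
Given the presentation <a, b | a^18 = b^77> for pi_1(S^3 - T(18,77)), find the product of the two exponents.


The relation is a^18 = b^77.
Product of exponents = 18 * 77
= 1386

1386


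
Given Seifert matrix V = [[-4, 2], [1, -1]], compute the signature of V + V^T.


Step 1: V + V^T = [[-8, 3], [3, -2]]
Step 2: trace = -10, det = 7
Step 3: Discriminant = (-10)^2 - 4*7 = 72
Step 4: Eigenvalues: -0.757359, -9.24264
Step 5: Signature = (# positive eigenvalues) - (# negative eigenvalues) = -2

-2


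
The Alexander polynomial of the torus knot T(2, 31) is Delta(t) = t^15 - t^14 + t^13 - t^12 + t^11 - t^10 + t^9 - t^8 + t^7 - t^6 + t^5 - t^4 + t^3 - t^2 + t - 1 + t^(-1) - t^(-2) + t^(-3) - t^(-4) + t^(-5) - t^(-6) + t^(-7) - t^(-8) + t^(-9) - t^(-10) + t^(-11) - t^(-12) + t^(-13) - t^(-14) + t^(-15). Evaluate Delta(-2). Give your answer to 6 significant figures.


Substituting t = -2 into Delta(t) = t^15 - t^14 + t^13 - t^12 + t^11 - t^10 + t^9 - t^8 + t^7 - t^6 + t^5 - t^4 + t^3 - t^2 + t - 1 + t^(-1) - t^(-2) + t^(-3) - t^(-4) + t^(-5) - t^(-6) + t^(-7) - t^(-8) + t^(-9) - t^(-10) + t^(-11) - t^(-12) + t^(-13) - t^(-14) + t^(-15):
Term values: (-32768) + (-16384) + (-8192) + (-4096) + (-2048) + (-1024) + (-512) + (-256) + (-128) + (-64) + (-32) + (-16) + (-8) + (-4) + (-2) + (-1) + (-0.5) + (-0.25) + (-0.125) + (-0.0625) + (-0.03125) + (-0.015625) + (-0.0078125) + (-0.00390625) + (-0.00195312) + (-0.000976562) + (-0.000488281) + (-0.000244141) + (-0.00012207) + (-6.10352e-05) + (-3.05176e-05)
Sum = -65535.99997
Rounded to 6 significant figures: -65536

-65536


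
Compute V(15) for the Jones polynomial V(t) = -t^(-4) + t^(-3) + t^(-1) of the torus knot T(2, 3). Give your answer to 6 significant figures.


Substituting t = 15 into V(t) = -t^(-4) + t^(-3) + t^(-1):
  (-)t^(-4) = -1.97531e-05
  (+)t^(-3) = 0.000296296
  (+)t^(-1) = 0.0666667
Sum = (-1.97531e-05) + (0.000296296) + (0.0666667)
= 0.06694320988
Rounded to 6 significant figures: 0.0669432

0.0669432


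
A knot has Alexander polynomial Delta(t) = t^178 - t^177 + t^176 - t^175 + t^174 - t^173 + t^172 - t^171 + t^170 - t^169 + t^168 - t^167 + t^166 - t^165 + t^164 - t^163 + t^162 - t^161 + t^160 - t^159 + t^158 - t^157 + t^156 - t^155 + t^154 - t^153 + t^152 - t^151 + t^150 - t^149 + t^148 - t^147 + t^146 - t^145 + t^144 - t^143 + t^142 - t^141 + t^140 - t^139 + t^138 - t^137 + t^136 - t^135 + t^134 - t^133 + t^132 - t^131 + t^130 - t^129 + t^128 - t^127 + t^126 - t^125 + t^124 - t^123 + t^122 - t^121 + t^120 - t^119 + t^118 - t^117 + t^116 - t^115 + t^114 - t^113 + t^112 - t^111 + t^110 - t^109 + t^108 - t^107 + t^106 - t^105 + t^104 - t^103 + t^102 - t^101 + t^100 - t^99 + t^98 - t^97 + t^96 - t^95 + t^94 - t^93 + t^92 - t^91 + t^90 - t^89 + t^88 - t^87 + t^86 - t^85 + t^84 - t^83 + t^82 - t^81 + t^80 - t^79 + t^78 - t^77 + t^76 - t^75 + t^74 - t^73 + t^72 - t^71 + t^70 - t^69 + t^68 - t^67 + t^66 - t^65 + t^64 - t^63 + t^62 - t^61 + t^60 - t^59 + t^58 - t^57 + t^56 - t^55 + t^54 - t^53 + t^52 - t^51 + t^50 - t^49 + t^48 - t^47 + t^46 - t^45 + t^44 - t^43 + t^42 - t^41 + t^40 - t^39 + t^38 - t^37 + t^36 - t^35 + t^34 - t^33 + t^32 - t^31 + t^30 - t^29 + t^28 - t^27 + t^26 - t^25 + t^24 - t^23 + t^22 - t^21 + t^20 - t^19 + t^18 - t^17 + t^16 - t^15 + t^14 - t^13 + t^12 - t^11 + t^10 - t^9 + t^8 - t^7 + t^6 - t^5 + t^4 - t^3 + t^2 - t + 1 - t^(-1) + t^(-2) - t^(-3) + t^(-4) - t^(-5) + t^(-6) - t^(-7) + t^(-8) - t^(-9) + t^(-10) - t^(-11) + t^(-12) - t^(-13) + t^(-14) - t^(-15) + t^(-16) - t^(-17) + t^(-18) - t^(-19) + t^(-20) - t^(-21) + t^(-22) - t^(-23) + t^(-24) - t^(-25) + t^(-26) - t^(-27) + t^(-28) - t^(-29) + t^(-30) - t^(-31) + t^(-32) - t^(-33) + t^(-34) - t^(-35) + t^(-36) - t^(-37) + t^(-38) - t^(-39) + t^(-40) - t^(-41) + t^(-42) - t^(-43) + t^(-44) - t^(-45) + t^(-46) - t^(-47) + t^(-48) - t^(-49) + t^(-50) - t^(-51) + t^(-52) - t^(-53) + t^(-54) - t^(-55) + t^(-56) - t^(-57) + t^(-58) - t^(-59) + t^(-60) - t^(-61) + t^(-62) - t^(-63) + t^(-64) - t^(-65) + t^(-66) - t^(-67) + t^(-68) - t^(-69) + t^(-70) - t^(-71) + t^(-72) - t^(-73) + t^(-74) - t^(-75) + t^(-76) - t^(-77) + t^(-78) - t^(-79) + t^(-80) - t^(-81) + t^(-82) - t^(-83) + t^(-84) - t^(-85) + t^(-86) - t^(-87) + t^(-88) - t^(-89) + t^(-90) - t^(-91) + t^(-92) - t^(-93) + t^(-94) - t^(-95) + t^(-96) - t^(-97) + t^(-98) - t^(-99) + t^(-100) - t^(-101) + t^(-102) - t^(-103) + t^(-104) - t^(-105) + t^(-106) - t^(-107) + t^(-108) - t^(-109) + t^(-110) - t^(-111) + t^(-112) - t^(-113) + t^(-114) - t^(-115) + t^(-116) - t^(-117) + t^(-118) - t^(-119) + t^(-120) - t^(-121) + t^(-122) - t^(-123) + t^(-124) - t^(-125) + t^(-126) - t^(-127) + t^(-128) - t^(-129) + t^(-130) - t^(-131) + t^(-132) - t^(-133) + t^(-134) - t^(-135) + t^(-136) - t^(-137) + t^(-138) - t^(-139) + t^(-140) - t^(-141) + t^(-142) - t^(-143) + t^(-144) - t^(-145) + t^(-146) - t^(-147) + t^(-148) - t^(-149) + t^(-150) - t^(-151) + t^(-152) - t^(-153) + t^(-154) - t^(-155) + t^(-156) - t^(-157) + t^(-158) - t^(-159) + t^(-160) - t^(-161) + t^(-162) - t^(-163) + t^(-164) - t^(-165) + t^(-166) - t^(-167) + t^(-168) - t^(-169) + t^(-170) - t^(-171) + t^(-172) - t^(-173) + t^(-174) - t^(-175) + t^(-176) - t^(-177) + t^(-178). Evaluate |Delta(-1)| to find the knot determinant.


Step 1: The polynomial has 357 terms with alternating signs, exponents from 178 down to -178.
Step 2: Substitute t = -1. The i-th term has coefficient (-1)^i and exponent (m-i),
  so its value is (-1)^i * (-1)^(m-i) = (-1)^m = 1 for every i.
Step 3: All 357 terms equal 1, so Delta(-1) = 357 * (1) = 357
Step 4: |Delta(-1)| = 357

357


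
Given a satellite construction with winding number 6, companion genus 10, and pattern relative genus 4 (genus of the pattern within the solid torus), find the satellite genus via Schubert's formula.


Schubert: g(satellite) = g_rel(pattern) + |winding| * g(companion),
where g_rel(pattern) is the genus of the pattern relative to the solid torus.
= 4 + 6 * 10
= 4 + 60 = 64

64


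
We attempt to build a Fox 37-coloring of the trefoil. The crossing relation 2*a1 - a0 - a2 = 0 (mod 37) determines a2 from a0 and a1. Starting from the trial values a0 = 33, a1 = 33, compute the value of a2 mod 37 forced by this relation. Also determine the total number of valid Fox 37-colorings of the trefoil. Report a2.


Step 1: Apply the given crossing relation 2*a1 - a0 - a2 = 0 (mod 37).
  a2 = 2*a1 - a0 mod 37
  a2 = 2*33 - 33 mod 37
  a2 = 66 - 33 mod 37
  a2 = 33 mod 37 = 33
Step 2: The trefoil has determinant 3.
  Number of Fox p-colorings (p prime) is p^2 if p = 3, else p.
  Since 37 does not divide 3, only trivial (constant) colorings exist.
  (Here a0 = a1 = a2 = 33, the constant coloring, which is valid.)
  Total colorings = 37
Step 3: a2 = 33, total Fox 37-colorings = 37

33


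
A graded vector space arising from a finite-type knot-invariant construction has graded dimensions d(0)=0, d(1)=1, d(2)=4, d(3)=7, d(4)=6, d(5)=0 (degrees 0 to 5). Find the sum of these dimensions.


Total dimension = d(0) + d(1) + ... + d(5)
= 0 + 1 + 4 + 7 + 6 + 0
= 18

18


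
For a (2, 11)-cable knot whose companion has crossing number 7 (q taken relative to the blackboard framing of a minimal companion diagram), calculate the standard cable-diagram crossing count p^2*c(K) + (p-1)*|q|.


Step 1: Each of the c(K) crossings of the companion diagram becomes p*p = p^2 crossings among the p parallel strands, and each of the |q| twists s_1 s_2 ... s_(p-1) adds (p-1) crossings.
  Crossings = p^2 * c(K) + (p-1)*|q|
Step 2: = 2^2 * 7 + (2-1)*11
Step 3: = 4*7 + 1*11
Step 4: = 28 + 11 = 39

39


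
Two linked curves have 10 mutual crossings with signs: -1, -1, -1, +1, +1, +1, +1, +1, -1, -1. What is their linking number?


Step 1: Count positive crossings: 5
Step 2: Count negative crossings: 5
Step 3: Sum of signs = 5 - 5 = 0
Step 4: Linking number = sum/2 = 0/2 = 0

0


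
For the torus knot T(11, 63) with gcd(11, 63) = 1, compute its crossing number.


For a torus knot T(p, q) with gcd(p,q)=1,
the crossing number is min(p*(q-1), q*(p-1)).
p*(q-1) = 11*62 = 682
q*(p-1) = 63*10 = 630
min(682, 630) = 630

630


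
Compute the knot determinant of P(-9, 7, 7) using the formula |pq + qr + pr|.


Step 1: Compute pq + qr + pr.
pq = (-9)*7 = -63
qr = 7*7 = 49
pr = (-9)*7 = -63
pq + qr + pr = -63 + 49 + (-63) = -77
Step 2: Take absolute value.
det(P(-9,7,7)) = |-77| = 77

77


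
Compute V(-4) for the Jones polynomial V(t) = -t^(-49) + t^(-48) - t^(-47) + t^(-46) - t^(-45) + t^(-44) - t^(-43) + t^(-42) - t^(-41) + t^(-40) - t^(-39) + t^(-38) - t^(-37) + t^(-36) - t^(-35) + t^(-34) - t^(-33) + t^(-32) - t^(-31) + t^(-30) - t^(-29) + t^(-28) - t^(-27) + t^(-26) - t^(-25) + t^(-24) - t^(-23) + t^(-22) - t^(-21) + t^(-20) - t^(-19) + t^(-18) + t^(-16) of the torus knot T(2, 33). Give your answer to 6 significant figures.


Substituting t = -4 into V(t) = -t^(-49) + t^(-48) - t^(-47) + t^(-46) - t^(-45) + t^(-44) - t^(-43) + t^(-42) - t^(-41) + t^(-40) - t^(-39) + t^(-38) - t^(-37) + t^(-36) - t^(-35) + t^(-34) - t^(-33) + t^(-32) - t^(-31) + t^(-30) - t^(-29) + t^(-28) - t^(-27) + t^(-26) - t^(-25) + t^(-24) - t^(-23) + t^(-22) - t^(-21) + t^(-20) - t^(-19) + t^(-18) + t^(-16):
  (-)t^(-49) = 3.15544e-30
  (+)t^(-48) = 1.26218e-29
  (-)t^(-47) = 5.04871e-29
  (+)t^(-46) = 2.01948e-28
  (-)t^(-45) = 8.07794e-28
  (+)t^(-44) = 3.23117e-27
  (-)t^(-43) = 1.29247e-26
  (+)t^(-42) = 5.16988e-26
  (-)t^(-41) = 2.06795e-25
  (+)t^(-40) = 8.27181e-25
  (-)t^(-39) = 3.30872e-24
  (+)t^(-38) = 1.32349e-23
  (-)t^(-37) = 5.29396e-23
  (+)t^(-36) = 2.11758e-22
  (-)t^(-35) = 8.47033e-22
  (+)t^(-34) = 3.38813e-21
  (-)t^(-33) = 1.35525e-20
  (+)t^(-32) = 5.42101e-20
  (-)t^(-31) = 2.1684e-19
  (+)t^(-30) = 8.67362e-19
  (-)t^(-29) = 3.46945e-18
  (+)t^(-28) = 1.38778e-17
  (-)t^(-27) = 5.55112e-17
  (+)t^(-26) = 2.22045e-16
  (-)t^(-25) = 8.88178e-16
  (+)t^(-24) = 3.55271e-15
  (-)t^(-23) = 1.42109e-14
  (+)t^(-22) = 5.68434e-14
  (-)t^(-21) = 2.27374e-13
  (+)t^(-20) = 9.09495e-13
  (-)t^(-19) = 3.63798e-12
  (+)t^(-18) = 1.45519e-11
  (+)t^(-16) = 2.32831e-10
Sum = (3.15544e-30) + (1.26218e-29) + (5.04871e-29) + (2.01948e-28) + (8.07794e-28) + (3.23117e-27) + (1.29247e-26) + (5.16988e-26) + (2.06795e-25) + (8.27181e-25) + (3.30872e-24) + (1.32349e-23) + (5.29396e-23) + (2.11758e-22) + (8.47033e-22) + (3.38813e-21) + (1.35525e-20) + (5.42101e-20) + (2.1684e-19) + (8.67362e-19) + (3.46945e-18) + (1.38778e-17) + (5.55112e-17) + (2.22045e-16) + (8.88178e-16) + (3.55271e-15) + (1.42109e-14) + (5.68434e-14) + (2.27374e-13) + (9.09495e-13) + (3.63798e-12) + (1.45519e-11) + (2.32831e-10)
= 2.522331973e-10
Rounded to 6 significant figures: 2.52233e-10

2.52233e-10


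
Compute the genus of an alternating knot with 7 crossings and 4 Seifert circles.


For alternating knots, g = (c - s + 1)/2.
= (7 - 4 + 1)/2
= 4/2 = 2

2


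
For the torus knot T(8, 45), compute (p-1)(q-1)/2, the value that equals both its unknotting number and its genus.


For a torus knot T(p,q), both the unknotting number and genus equal (p-1)(q-1)/2.
= (8-1)(45-1)/2
= 7*44/2
= 308/2 = 154

154


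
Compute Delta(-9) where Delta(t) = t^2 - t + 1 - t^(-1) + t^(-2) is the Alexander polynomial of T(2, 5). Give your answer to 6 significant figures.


Substituting t = -9 into Delta(t) = t^2 - t + 1 - t^(-1) + t^(-2):
Term values: (81) + (9) + (1) + (0.111111) + (0.0123457)
Sum = 91.12345679
Rounded to 6 significant figures: 91.1235

91.1235


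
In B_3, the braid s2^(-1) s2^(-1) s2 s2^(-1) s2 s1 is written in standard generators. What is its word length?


The word length counts the number of generators (including inverses).
Listing each generator: s2^(-1), s2^(-1), s2, s2^(-1), s2, s1
There are 6 generators in this braid word.

6


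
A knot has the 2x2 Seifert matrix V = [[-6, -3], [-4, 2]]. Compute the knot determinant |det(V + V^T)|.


Step 1: Form V + V^T where V = [[-6, -3], [-4, 2]]
  V^T = [[-6, -4], [-3, 2]]
  V + V^T = [[-12, -7], [-7, 4]]
Step 2: det(V + V^T) = (-12)*4 - (-7)*(-7)
  = -48 - 49 = -97
Step 3: Knot determinant = |det(V + V^T)| = |-97| = 97

97


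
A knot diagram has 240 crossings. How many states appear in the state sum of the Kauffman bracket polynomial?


Each crossing contributes 2 choices (A-smoothing or B-smoothing).
Total states = 2^240 = 1766847064778384329583297500742918515827483896875618958121606201292619776

1766847064778384329583297500742918515827483896875618958121606201292619776


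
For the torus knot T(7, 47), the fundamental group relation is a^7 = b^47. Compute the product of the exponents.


The relation is a^7 = b^47.
Product of exponents = 7 * 47
= 329

329


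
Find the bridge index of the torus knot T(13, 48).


The bridge number of T(p,q) is min(p,q).
min(13, 48) = 13

13


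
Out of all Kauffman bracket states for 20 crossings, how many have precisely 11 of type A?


We choose which 11 of 20 crossings get A-smoothings.
C(20, 11) = 20! / (11! * 9!)
= 167960

167960


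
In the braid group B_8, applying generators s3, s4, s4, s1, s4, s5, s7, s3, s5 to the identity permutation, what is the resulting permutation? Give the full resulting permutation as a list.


Starting with identity [1, 2, 3, 4, 5, 6, 7, 8].
Apply generators in sequence:
  After s3: [1, 2, 4, 3, 5, 6, 7, 8]
  After s4: [1, 2, 4, 5, 3, 6, 7, 8]
  After s4: [1, 2, 4, 3, 5, 6, 7, 8]
  After s1: [2, 1, 4, 3, 5, 6, 7, 8]
  After s4: [2, 1, 4, 5, 3, 6, 7, 8]
  After s5: [2, 1, 4, 5, 6, 3, 7, 8]
  After s7: [2, 1, 4, 5, 6, 3, 8, 7]
  After s3: [2, 1, 5, 4, 6, 3, 8, 7]
  After s5: [2, 1, 5, 4, 3, 6, 8, 7]
Final permutation: [2, 1, 5, 4, 3, 6, 8, 7]

[2, 1, 5, 4, 3, 6, 8, 7]


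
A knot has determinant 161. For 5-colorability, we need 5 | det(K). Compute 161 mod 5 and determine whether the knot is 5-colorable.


Step 1: A knot is p-colorable if and only if p divides its determinant.
Step 2: Compute 161 mod 5.
161 = 32 * 5 + 1
Step 3: 161 mod 5 = 1
Step 4: The knot is 5-colorable: no

1


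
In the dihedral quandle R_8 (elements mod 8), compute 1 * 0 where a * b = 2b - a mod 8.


1 * 0 = 2*0 - 1 mod 8
= 0 - 1 mod 8
= -1 mod 8 = 7

7


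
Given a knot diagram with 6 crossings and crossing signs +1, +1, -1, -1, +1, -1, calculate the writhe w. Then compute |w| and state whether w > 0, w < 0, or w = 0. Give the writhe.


Step 1: Count positive crossings (+1).
Positive crossings: 3
Step 2: Count negative crossings (-1).
Negative crossings: 3
Step 3: Writhe = (positive) - (negative)
w = 3 - 3 = 0
Step 4: |w| = 0, and w is zero

0


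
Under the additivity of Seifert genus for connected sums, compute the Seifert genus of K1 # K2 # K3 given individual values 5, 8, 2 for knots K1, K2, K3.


The Seifert genus is additive under connected sum.
Seifert genus(K1 # K2 # K3) = (5) + (8) + (2)
= 15

15


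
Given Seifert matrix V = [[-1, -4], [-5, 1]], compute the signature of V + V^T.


Step 1: V + V^T = [[-2, -9], [-9, 2]]
Step 2: trace = 0, det = -85
Step 3: Discriminant = 0^2 - 4*(-85) = 340
Step 4: Eigenvalues: 9.21954, -9.21954
Step 5: Signature = (# positive eigenvalues) - (# negative eigenvalues) = 0

0


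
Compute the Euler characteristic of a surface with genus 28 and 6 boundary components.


chi = 2 - 2g - b
= 2 - 2*28 - 6
= 2 - 56 - 6 = -60

-60


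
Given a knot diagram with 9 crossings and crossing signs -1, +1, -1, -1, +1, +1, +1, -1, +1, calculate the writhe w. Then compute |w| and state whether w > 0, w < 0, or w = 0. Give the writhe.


Step 1: Count positive crossings (+1).
Positive crossings: 5
Step 2: Count negative crossings (-1).
Negative crossings: 4
Step 3: Writhe = (positive) - (negative)
w = 5 - 4 = 1
Step 4: |w| = 1, and w is positive

1


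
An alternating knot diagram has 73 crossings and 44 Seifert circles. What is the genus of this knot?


For alternating knots, g = (c - s + 1)/2.
= (73 - 44 + 1)/2
= 30/2 = 15

15


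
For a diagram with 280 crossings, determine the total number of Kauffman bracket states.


Each crossing contributes 2 choices (A-smoothing or B-smoothing).
Total states = 2^280 = 1942668892225729070919461906823518906642406839052139521251812409738904285205208498176

1942668892225729070919461906823518906642406839052139521251812409738904285205208498176


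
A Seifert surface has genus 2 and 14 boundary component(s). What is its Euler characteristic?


chi = 2 - 2g - b
= 2 - 2*2 - 14
= 2 - 4 - 14 = -16

-16


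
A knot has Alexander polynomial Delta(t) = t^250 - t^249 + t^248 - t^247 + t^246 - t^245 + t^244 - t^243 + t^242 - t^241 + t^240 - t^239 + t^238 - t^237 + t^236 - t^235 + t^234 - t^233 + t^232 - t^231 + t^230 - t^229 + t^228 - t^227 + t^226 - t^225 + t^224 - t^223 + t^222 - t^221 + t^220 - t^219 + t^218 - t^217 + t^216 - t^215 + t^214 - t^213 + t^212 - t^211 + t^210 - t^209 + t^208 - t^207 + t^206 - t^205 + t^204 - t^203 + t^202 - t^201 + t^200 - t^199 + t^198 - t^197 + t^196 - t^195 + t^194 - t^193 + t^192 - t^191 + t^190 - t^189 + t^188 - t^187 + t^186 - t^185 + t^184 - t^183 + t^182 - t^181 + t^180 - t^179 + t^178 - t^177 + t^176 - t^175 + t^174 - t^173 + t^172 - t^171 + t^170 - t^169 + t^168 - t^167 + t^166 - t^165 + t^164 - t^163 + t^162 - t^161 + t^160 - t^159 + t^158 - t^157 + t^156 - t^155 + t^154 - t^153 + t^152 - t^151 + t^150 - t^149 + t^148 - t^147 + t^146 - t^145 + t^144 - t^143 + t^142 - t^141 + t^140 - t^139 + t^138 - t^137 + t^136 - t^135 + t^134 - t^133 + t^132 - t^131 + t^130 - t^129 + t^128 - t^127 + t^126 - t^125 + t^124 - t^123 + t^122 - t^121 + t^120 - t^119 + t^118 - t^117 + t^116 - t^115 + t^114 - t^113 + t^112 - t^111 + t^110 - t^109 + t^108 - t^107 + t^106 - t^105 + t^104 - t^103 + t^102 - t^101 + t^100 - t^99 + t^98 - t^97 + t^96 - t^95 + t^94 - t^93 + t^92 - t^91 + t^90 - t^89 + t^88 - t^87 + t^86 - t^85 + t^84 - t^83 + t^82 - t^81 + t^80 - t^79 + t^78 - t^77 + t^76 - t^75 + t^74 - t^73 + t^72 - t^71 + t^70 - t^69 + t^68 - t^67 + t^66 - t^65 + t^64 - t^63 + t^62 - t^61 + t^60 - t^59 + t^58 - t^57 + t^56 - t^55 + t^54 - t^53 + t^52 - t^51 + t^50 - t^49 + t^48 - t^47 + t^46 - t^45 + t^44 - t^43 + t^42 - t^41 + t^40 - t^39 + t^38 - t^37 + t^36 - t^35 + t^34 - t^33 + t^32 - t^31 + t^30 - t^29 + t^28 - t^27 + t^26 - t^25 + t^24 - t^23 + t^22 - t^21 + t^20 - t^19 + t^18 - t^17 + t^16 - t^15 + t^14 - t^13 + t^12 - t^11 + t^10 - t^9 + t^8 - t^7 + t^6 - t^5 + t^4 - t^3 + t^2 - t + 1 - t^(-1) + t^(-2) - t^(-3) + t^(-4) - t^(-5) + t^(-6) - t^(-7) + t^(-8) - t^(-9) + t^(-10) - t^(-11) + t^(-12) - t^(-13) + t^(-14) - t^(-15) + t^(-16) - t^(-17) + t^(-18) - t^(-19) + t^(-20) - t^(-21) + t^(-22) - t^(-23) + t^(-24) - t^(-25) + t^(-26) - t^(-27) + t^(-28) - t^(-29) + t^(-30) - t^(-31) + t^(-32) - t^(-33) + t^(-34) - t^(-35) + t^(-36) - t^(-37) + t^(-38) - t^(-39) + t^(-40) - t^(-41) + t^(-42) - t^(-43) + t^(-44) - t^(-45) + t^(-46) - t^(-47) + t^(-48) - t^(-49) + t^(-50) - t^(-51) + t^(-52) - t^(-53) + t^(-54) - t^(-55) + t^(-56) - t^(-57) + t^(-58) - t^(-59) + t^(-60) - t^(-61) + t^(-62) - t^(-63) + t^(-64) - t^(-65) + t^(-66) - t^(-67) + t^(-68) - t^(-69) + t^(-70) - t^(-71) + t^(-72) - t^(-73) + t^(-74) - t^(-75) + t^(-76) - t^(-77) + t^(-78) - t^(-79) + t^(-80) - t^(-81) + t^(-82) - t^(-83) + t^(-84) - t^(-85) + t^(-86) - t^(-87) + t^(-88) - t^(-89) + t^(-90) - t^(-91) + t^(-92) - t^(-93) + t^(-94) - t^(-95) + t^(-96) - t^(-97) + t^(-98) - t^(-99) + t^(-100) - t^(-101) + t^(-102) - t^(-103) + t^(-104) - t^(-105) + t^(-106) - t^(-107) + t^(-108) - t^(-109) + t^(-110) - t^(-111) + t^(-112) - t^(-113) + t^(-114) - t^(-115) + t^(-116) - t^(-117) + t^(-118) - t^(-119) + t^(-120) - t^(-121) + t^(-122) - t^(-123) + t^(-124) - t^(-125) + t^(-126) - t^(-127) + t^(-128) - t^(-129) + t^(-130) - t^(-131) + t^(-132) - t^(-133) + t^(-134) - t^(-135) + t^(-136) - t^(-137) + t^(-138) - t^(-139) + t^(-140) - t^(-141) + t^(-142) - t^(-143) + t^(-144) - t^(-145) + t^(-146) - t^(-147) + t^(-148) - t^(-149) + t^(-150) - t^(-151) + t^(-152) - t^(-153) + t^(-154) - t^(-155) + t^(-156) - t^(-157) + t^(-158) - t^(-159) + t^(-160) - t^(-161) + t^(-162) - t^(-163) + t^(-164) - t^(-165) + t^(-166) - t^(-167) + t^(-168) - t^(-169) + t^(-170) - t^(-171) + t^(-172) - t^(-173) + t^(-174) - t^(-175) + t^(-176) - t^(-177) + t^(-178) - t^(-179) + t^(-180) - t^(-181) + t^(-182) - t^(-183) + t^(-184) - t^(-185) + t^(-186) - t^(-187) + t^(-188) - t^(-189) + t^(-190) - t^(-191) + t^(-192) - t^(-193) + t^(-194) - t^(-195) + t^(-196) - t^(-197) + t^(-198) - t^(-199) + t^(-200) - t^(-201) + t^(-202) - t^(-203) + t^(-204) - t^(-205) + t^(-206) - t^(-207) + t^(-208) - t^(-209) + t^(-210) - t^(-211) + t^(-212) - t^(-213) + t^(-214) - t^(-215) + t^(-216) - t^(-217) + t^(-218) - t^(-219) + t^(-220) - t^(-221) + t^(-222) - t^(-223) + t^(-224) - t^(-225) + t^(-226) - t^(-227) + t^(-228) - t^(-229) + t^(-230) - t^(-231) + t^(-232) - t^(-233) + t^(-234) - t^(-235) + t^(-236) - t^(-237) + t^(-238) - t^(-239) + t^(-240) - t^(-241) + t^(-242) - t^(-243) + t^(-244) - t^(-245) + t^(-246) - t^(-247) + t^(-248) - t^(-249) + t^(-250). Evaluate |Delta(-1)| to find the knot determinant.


Step 1: The polynomial has 501 terms with alternating signs, exponents from 250 down to -250.
Step 2: Substitute t = -1. The i-th term has coefficient (-1)^i and exponent (m-i),
  so its value is (-1)^i * (-1)^(m-i) = (-1)^m = 1 for every i.
Step 3: All 501 terms equal 1, so Delta(-1) = 501 * (1) = 501
Step 4: |Delta(-1)| = 501

501


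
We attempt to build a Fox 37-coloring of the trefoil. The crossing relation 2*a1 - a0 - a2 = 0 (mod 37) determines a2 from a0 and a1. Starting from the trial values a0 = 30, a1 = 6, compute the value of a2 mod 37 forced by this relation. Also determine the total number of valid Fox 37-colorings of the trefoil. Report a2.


Step 1: Apply the given crossing relation 2*a1 - a0 - a2 = 0 (mod 37).
  a2 = 2*a1 - a0 mod 37
  a2 = 2*6 - 30 mod 37
  a2 = 12 - 30 mod 37
  a2 = -18 mod 37 = 19
Step 2: The trefoil has determinant 3.
  Number of Fox p-colorings (p prime) is p^2 if p = 3, else p.
  Since 37 does not divide 3, only trivial (constant) colorings exist.
  (So the trial a0 = 30, a1 = 6 with a0 != a1 does NOT extend to a valid coloring of the whole trefoil: the other two crossing relations require 3*(a1 - a0) = 0 (mod 37), which fails.)
  Total colorings = 37
Step 3: a2 = 19, total Fox 37-colorings = 37

19


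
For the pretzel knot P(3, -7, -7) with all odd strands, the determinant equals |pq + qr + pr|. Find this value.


Step 1: Compute pq + qr + pr.
pq = 3*(-7) = -21
qr = (-7)*(-7) = 49
pr = 3*(-7) = -21
pq + qr + pr = -21 + 49 + (-21) = 7
Step 2: Take absolute value.
det(P(3,-7,-7)) = |7| = 7

7


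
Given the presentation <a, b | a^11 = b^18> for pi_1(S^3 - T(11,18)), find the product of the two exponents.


The relation is a^11 = b^18.
Product of exponents = 11 * 18
= 198

198


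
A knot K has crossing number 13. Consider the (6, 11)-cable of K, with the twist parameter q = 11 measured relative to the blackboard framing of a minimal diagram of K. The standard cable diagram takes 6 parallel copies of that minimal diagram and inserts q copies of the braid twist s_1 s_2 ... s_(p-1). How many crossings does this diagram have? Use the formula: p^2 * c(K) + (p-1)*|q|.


Step 1: Each of the c(K) crossings of the companion diagram becomes p*p = p^2 crossings among the p parallel strands, and each of the |q| twists s_1 s_2 ... s_(p-1) adds (p-1) crossings.
  Crossings = p^2 * c(K) + (p-1)*|q|
Step 2: = 6^2 * 13 + (6-1)*11
Step 3: = 36*13 + 5*11
Step 4: = 468 + 55 = 523

523


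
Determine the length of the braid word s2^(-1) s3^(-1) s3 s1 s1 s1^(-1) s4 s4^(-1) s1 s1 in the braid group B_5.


The word length counts the number of generators (including inverses).
Listing each generator: s2^(-1), s3^(-1), s3, s1, s1, s1^(-1), s4, s4^(-1), s1, s1
There are 10 generators in this braid word.

10


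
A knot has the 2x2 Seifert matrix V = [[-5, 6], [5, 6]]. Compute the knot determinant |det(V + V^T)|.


Step 1: Form V + V^T where V = [[-5, 6], [5, 6]]
  V^T = [[-5, 5], [6, 6]]
  V + V^T = [[-10, 11], [11, 12]]
Step 2: det(V + V^T) = (-10)*12 - 11*11
  = -120 - 121 = -241
Step 3: Knot determinant = |det(V + V^T)| = |-241| = 241

241


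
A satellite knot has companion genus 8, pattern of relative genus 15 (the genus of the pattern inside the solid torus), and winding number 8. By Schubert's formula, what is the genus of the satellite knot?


Schubert: g(satellite) = g_rel(pattern) + |winding| * g(companion),
where g_rel(pattern) is the genus of the pattern relative to the solid torus.
= 15 + 8 * 8
= 15 + 64 = 79

79


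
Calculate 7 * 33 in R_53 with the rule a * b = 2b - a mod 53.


7 * 33 = 2*33 - 7 mod 53
= 66 - 7 mod 53
= 59 mod 53 = 6

6


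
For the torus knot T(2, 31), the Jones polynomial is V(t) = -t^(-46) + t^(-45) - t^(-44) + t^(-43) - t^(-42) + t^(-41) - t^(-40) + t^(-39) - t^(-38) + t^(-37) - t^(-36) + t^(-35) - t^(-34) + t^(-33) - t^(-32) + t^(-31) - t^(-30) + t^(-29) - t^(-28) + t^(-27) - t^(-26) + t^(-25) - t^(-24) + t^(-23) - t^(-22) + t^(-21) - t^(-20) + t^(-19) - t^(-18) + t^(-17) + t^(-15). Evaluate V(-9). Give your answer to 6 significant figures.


Substituting t = -9 into V(t) = -t^(-46) + t^(-45) - t^(-44) + t^(-43) - t^(-42) + t^(-41) - t^(-40) + t^(-39) - t^(-38) + t^(-37) - t^(-36) + t^(-35) - t^(-34) + t^(-33) - t^(-32) + t^(-31) - t^(-30) + t^(-29) - t^(-28) + t^(-27) - t^(-26) + t^(-25) - t^(-24) + t^(-23) - t^(-22) + t^(-21) - t^(-20) + t^(-19) - t^(-18) + t^(-17) + t^(-15):
  (-)t^(-46) = -1.27305e-44
  (+)t^(-45) = -1.14574e-43
  (-)t^(-44) = -1.03117e-42
  (+)t^(-43) = -9.28052e-42
  (-)t^(-42) = -8.35246e-41
  (+)t^(-41) = -7.51722e-40
  (-)t^(-40) = -6.7655e-39
  (+)t^(-39) = -6.08895e-38
  (-)t^(-38) = -5.48005e-37
  (+)t^(-37) = -4.93205e-36
  (-)t^(-36) = -4.43884e-35
  (+)t^(-35) = -3.99496e-34
  (-)t^(-34) = -3.59546e-33
  (+)t^(-33) = -3.23592e-32
  (-)t^(-32) = -2.91232e-31
  (+)t^(-31) = -2.62109e-30
  (-)t^(-30) = -2.35898e-29
  (+)t^(-29) = -2.12308e-28
  (-)t^(-28) = -1.91078e-27
  (+)t^(-27) = -1.7197e-26
  (-)t^(-26) = -1.54773e-25
  (+)t^(-25) = -1.39296e-24
  (-)t^(-24) = -1.25366e-23
  (+)t^(-23) = -1.12829e-22
  (-)t^(-22) = -1.01546e-21
  (+)t^(-21) = -9.13918e-21
  (-)t^(-20) = -8.22526e-20
  (+)t^(-19) = -7.40274e-19
  (-)t^(-18) = -6.66246e-18
  (+)t^(-17) = -5.99622e-17
  (+)t^(-15) = -4.85694e-15
Sum = (-1.27305e-44) + (-1.14574e-43) + (-1.03117e-42) + (-9.28052e-42) + (-8.35246e-41) + (-7.51722e-40) + (-6.7655e-39) + (-6.08895e-38) + (-5.48005e-37) + (-4.93205e-36) + (-4.43884e-35) + (-3.99496e-34) + (-3.59546e-33) + (-3.23592e-32) + (-2.91232e-31) + (-2.62109e-30) + (-2.35898e-29) + (-2.12308e-28) + (-1.91078e-27) + (-1.7197e-26) + (-1.54773e-25) + (-1.39296e-24) + (-1.25366e-23) + (-1.12829e-22) + (-1.01546e-21) + (-9.13918e-21) + (-8.22526e-20) + (-7.40274e-19) + (-6.66246e-18) + (-5.99622e-17) + (-4.85694e-15)
= -4.924393191e-15
Rounded to 6 significant figures: -4.92439e-15

-4.92439e-15
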